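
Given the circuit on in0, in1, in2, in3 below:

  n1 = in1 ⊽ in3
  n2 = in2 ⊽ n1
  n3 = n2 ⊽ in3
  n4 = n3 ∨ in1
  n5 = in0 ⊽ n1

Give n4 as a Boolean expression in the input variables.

((in2 ⊽ (in1 ⊽ in3)) ⊽ in3) ∨ in1

n1 = in1 ⊽ in3
n2 = in2 ⊽ n1 = in2 ⊽ (in1 ⊽ in3)
n3 = n2 ⊽ in3 = (in2 ⊽ (in1 ⊽ in3)) ⊽ in3
n4 = n3 ∨ in1 = ((in2 ⊽ (in1 ⊽ in3)) ⊽ in3) ∨ in1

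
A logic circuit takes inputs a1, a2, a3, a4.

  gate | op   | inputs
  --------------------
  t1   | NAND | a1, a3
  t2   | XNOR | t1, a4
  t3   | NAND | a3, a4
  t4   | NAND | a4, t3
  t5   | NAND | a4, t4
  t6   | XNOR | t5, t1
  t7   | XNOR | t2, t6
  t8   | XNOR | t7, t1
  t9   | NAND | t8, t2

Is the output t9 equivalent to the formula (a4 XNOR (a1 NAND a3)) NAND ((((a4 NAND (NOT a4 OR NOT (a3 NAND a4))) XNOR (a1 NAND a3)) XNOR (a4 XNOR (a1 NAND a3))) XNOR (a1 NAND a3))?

Yes

t1 = a1 NAND a3
t2 = t1 XNOR a4 = (a1 NAND a3) XNOR a4
t3 = a3 NAND a4
t4 = a4 NAND t3 = a4 NAND (a3 NAND a4)
t5 = a4 NAND t4 = a4 NAND (a4 NAND (a3 NAND a4))
t6 = t5 XNOR t1 = (a4 NAND (a4 NAND (a3 NAND a4))) XNOR (a1 NAND a3)
t7 = t2 XNOR t6 = ((a1 NAND a3) XNOR a4) XNOR ((a4 NAND (a4 NAND (a3 NAND a4))) XNOR (a1 NAND a3))
t8 = t7 XNOR t1 = (((a1 NAND a3) XNOR a4) XNOR ((a4 NAND (a4 NAND (a3 NAND a4))) XNOR (a1 NAND a3))) XNOR (a1 NAND a3)
t9 = t8 NAND t2 = ((((a1 NAND a3) XNOR a4) XNOR ((a4 NAND (a4 NAND (a3 NAND a4))) XNOR (a1 NAND a3))) XNOR (a1 NAND a3)) NAND ((a1 NAND a3) XNOR a4)
At a1=0, a2=0, a3=0, a4=1: circuit gives 0, formula gives 0.
At a1=0, a2=0, a3=0, a4=0: circuit gives 1, formula gives 1.
Agrees on all 16 inputs.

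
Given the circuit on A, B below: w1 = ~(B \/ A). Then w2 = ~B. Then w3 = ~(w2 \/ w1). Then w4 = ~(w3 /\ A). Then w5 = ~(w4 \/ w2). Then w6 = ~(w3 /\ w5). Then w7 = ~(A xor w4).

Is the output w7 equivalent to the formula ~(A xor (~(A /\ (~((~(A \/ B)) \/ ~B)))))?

Yes

w1 = ~(B \/ A)
w2 = ~B
w3 = ~(w2 \/ w1) = ~(~B \/ (~(B \/ A)))
w4 = ~(w3 /\ A) = ~((~(~B \/ (~(B \/ A)))) /\ A)
w7 = ~(A xor w4) = ~(A xor (~((~(~B \/ (~(B \/ A)))) /\ A)))
At A=0, B=0: circuit gives 0, formula gives 0.
At A=1, B=0: circuit gives 1, formula gives 1.
Agrees on all 4 inputs.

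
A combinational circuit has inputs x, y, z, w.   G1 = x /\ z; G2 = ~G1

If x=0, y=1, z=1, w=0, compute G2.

1

G1 = 0 /\ 1 = 0
G2 = ~0 = 1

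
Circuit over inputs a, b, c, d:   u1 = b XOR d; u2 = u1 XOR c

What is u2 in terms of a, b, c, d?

u1 = b XOR d
u2 = u1 XOR c = (b XOR d) XOR c

(b XOR d) XOR c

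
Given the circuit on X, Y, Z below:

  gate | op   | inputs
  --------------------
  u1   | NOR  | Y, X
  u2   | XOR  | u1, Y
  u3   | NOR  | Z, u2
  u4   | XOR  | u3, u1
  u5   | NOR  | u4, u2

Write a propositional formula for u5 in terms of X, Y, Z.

((Z NOR ((Y NOR X) XOR Y)) XOR (Y NOR X)) NOR ((Y NOR X) XOR Y)

u1 = Y NOR X
u2 = u1 XOR Y = (Y NOR X) XOR Y
u3 = Z NOR u2 = Z NOR ((Y NOR X) XOR Y)
u4 = u3 XOR u1 = (Z NOR ((Y NOR X) XOR Y)) XOR (Y NOR X)
u5 = u4 NOR u2 = ((Z NOR ((Y NOR X) XOR Y)) XOR (Y NOR X)) NOR ((Y NOR X) XOR Y)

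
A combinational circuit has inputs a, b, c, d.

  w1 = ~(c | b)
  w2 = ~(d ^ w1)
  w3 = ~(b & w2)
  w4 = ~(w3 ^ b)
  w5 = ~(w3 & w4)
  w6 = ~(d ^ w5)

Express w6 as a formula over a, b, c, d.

~(d ^ (~((~(b & (~(d ^ (~(c | b)))))) & (~((~(b & (~(d ^ (~(c | b)))))) ^ b)))))

w1 = ~(c | b)
w2 = ~(d ^ w1) = ~(d ^ (~(c | b)))
w3 = ~(b & w2) = ~(b & (~(d ^ (~(c | b)))))
w4 = ~(w3 ^ b) = ~((~(b & (~(d ^ (~(c | b)))))) ^ b)
w5 = ~(w3 & w4) = ~((~(b & (~(d ^ (~(c | b)))))) & (~((~(b & (~(d ^ (~(c | b)))))) ^ b)))
w6 = ~(d ^ w5) = ~(d ^ (~((~(b & (~(d ^ (~(c | b)))))) & (~((~(b & (~(d ^ (~(c | b)))))) ^ b)))))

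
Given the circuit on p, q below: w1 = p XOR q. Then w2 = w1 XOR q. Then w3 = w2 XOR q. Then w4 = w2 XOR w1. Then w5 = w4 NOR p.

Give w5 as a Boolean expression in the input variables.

w1 = p XOR q
w2 = w1 XOR q = (p XOR q) XOR q
w4 = w2 XOR w1 = ((p XOR q) XOR q) XOR (p XOR q)
w5 = w4 NOR p = (((p XOR q) XOR q) XOR (p XOR q)) NOR p

(((p XOR q) XOR q) XOR (p XOR q)) NOR p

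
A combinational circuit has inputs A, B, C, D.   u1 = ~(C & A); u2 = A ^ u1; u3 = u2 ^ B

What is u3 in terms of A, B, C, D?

u1 = ~(C & A)
u2 = A ^ u1 = A ^ (~(C & A))
u3 = u2 ^ B = (A ^ (~(C & A))) ^ B

(A ^ (~(C & A))) ^ B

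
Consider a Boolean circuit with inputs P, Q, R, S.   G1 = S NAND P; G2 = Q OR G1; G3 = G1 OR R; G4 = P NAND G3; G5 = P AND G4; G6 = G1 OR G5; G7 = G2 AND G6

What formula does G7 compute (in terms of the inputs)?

(Q OR (S NAND P)) AND ((S NAND P) OR (P AND (P NAND ((S NAND P) OR R))))

G1 = S NAND P
G2 = Q OR G1 = Q OR (S NAND P)
G3 = G1 OR R = (S NAND P) OR R
G4 = P NAND G3 = P NAND ((S NAND P) OR R)
G5 = P AND G4 = P AND (P NAND ((S NAND P) OR R))
G6 = G1 OR G5 = (S NAND P) OR (P AND (P NAND ((S NAND P) OR R)))
G7 = G2 AND G6 = (Q OR (S NAND P)) AND ((S NAND P) OR (P AND (P NAND ((S NAND P) OR R))))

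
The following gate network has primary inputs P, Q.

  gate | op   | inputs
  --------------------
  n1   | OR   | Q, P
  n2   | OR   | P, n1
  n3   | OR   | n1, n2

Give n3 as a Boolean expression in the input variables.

n1 = Q OR P
n2 = P OR n1 = P OR (Q OR P)
n3 = n1 OR n2 = (Q OR P) OR (P OR (Q OR P))

(Q OR P) OR (P OR (Q OR P))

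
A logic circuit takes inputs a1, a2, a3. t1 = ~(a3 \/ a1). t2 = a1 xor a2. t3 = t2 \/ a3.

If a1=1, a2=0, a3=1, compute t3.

t2 = 1 xor 0 = 1
t3 = 1 \/ 1 = 1

1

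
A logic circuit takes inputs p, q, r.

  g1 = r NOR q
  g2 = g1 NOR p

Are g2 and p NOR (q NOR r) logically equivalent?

g1 = r NOR q
g2 = g1 NOR p = (r NOR q) NOR p
At p=0, q=0, r=0: circuit gives 0, formula gives 0.
At p=0, q=0, r=1: circuit gives 1, formula gives 1.
Agrees on all 8 inputs.

Yes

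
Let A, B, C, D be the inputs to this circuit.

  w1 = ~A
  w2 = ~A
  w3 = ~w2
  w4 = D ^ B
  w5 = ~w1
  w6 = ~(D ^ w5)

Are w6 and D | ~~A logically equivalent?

No

w1 = ~A
w5 = ~w1 = ~~A
w6 = ~(D ^ w5) = ~(D ^ ~~A)
At A=0, B=0, C=0, D=0: circuit gives 1, formula gives 0.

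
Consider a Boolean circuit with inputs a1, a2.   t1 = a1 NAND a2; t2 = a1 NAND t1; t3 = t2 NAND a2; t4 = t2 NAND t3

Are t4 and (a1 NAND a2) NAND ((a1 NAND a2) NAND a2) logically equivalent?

t1 = a1 NAND a2
t2 = a1 NAND t1 = a1 NAND (a1 NAND a2)
t3 = t2 NAND a2 = (a1 NAND (a1 NAND a2)) NAND a2
t4 = t2 NAND t3 = (a1 NAND (a1 NAND a2)) NAND ((a1 NAND (a1 NAND a2)) NAND a2)
At a1=1, a2=0: circuit gives 1, formula gives 0.

No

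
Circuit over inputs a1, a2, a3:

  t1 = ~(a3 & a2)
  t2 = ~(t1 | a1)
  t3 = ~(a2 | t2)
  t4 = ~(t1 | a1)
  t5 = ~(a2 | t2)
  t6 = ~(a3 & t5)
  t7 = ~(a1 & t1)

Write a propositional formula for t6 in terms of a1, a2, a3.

t1 = ~(a3 & a2)
t2 = ~(t1 | a1) = ~((~(a3 & a2)) | a1)
t5 = ~(a2 | t2) = ~(a2 | (~((~(a3 & a2)) | a1)))
t6 = ~(a3 & t5) = ~(a3 & (~(a2 | (~((~(a3 & a2)) | a1)))))

~(a3 & (~(a2 | (~((~(a3 & a2)) | a1)))))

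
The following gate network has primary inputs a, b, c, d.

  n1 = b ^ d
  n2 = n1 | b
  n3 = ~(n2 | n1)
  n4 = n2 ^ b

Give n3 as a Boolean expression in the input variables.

n1 = b ^ d
n2 = n1 | b = (b ^ d) | b
n3 = ~(n2 | n1) = ~(((b ^ d) | b) | (b ^ d))

~(((b ^ d) | b) | (b ^ d))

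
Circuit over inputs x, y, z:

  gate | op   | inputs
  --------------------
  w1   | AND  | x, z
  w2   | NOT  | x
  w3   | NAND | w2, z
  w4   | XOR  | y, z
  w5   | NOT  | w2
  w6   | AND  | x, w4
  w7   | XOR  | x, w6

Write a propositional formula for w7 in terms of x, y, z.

w4 = y XOR z
w6 = x AND w4 = x AND (y XOR z)
w7 = x XOR w6 = x XOR (x AND (y XOR z))

x XOR (x AND (y XOR z))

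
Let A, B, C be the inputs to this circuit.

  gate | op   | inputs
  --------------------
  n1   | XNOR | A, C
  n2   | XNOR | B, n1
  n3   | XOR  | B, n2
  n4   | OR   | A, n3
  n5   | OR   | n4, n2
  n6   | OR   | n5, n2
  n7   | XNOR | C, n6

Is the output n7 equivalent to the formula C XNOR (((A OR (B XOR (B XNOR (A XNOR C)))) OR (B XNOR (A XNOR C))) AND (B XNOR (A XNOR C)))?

n1 = A XNOR C
n2 = B XNOR n1 = B XNOR (A XNOR C)
n3 = B XOR n2 = B XOR (B XNOR (A XNOR C))
n4 = A OR n3 = A OR (B XOR (B XNOR (A XNOR C)))
n5 = n4 OR n2 = (A OR (B XOR (B XNOR (A XNOR C)))) OR (B XNOR (A XNOR C))
n6 = n5 OR n2 = ((A OR (B XOR (B XNOR (A XNOR C)))) OR (B XNOR (A XNOR C))) OR (B XNOR (A XNOR C))
n7 = C XNOR n6 = C XNOR (((A OR (B XOR (B XNOR (A XNOR C)))) OR (B XNOR (A XNOR C))) OR (B XNOR (A XNOR C)))
At A=0, B=1, C=1: circuit gives 1, formula gives 0.

No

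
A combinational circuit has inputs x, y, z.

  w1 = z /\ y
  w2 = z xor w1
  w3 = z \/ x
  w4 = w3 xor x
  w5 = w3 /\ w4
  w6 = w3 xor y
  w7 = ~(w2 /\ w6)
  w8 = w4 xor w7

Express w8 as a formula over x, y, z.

w1 = z /\ y
w2 = z xor w1 = z xor (z /\ y)
w3 = z \/ x
w4 = w3 xor x = (z \/ x) xor x
w6 = w3 xor y = (z \/ x) xor y
w7 = ~(w2 /\ w6) = ~((z xor (z /\ y)) /\ ((z \/ x) xor y))
w8 = w4 xor w7 = ((z \/ x) xor x) xor (~((z xor (z /\ y)) /\ ((z \/ x) xor y)))

((z \/ x) xor x) xor (~((z xor (z /\ y)) /\ ((z \/ x) xor y)))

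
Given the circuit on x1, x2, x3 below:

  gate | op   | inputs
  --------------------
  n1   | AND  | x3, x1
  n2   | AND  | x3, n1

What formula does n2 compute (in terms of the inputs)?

x3 AND (x3 AND x1)

n1 = x3 AND x1
n2 = x3 AND n1 = x3 AND (x3 AND x1)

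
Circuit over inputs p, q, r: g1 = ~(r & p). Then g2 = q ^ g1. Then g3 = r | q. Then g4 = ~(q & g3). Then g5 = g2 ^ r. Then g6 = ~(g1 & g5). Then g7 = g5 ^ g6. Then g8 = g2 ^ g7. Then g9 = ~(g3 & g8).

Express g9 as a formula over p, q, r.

g1 = ~(r & p)
g2 = q ^ g1 = q ^ (~(r & p))
g3 = r | q
g5 = g2 ^ r = (q ^ (~(r & p))) ^ r
g6 = ~(g1 & g5) = ~((~(r & p)) & ((q ^ (~(r & p))) ^ r))
g7 = g5 ^ g6 = ((q ^ (~(r & p))) ^ r) ^ (~((~(r & p)) & ((q ^ (~(r & p))) ^ r)))
g8 = g2 ^ g7 = (q ^ (~(r & p))) ^ (((q ^ (~(r & p))) ^ r) ^ (~((~(r & p)) & ((q ^ (~(r & p))) ^ r))))
g9 = ~(g3 & g8) = ~((r | q) & ((q ^ (~(r & p))) ^ (((q ^ (~(r & p))) ^ r) ^ (~((~(r & p)) & ((q ^ (~(r & p))) ^ r))))))

~((r | q) & ((q ^ (~(r & p))) ^ (((q ^ (~(r & p))) ^ r) ^ (~((~(r & p)) & ((q ^ (~(r & p))) ^ r))))))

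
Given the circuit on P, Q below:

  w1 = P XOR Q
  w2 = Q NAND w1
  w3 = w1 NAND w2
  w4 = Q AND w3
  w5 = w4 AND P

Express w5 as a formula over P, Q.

w1 = P XOR Q
w2 = Q NAND w1 = Q NAND (P XOR Q)
w3 = w1 NAND w2 = (P XOR Q) NAND (Q NAND (P XOR Q))
w4 = Q AND w3 = Q AND ((P XOR Q) NAND (Q NAND (P XOR Q)))
w5 = w4 AND P = (Q AND ((P XOR Q) NAND (Q NAND (P XOR Q)))) AND P

(Q AND ((P XOR Q) NAND (Q NAND (P XOR Q)))) AND P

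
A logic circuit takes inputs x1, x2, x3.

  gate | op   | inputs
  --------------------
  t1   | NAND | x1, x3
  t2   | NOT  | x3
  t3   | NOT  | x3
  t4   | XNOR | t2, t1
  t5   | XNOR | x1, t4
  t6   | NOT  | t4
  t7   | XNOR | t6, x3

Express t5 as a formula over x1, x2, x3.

t1 = x1 NAND x3
t2 = NOT x3
t4 = t2 XNOR t1 = NOT x3 XNOR (x1 NAND x3)
t5 = x1 XNOR t4 = x1 XNOR (NOT x3 XNOR (x1 NAND x3))

x1 XNOR (NOT x3 XNOR (x1 NAND x3))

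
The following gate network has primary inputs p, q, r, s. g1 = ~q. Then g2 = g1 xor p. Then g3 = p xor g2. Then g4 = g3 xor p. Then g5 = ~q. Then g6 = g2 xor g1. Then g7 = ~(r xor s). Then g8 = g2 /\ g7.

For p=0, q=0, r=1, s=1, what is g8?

1

g1 = ~0 = 1
g2 = 1 xor 0 = 1
g7 = ~(1 xor 1) = 1
g8 = 1 /\ 1 = 1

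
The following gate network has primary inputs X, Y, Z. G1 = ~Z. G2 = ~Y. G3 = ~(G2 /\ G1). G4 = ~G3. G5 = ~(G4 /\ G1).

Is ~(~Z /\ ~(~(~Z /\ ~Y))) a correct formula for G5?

G1 = ~Z
G2 = ~Y
G3 = ~(G2 /\ G1) = ~(~Y /\ ~Z)
G4 = ~G3 = ~(~(~Y /\ ~Z))
G5 = ~(G4 /\ G1) = ~(~(~(~Y /\ ~Z)) /\ ~Z)
At X=0, Y=0, Z=0: circuit gives 0, formula gives 0.
At X=0, Y=0, Z=1: circuit gives 1, formula gives 1.
Agrees on all 8 inputs.

Yes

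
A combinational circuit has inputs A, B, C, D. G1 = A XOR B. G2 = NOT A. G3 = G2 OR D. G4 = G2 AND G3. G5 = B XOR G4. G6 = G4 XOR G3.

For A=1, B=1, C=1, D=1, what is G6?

G2 = NOT 1 = 0
G3 = 0 OR 1 = 1
G4 = 0 AND 1 = 0
G6 = 0 XOR 1 = 1

1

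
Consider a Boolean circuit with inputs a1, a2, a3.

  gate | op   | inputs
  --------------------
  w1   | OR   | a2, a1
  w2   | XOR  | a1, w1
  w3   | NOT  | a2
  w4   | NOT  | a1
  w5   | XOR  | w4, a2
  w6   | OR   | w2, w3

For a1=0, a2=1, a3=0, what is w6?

1

w1 = 1 OR 0 = 1
w2 = 0 XOR 1 = 1
w3 = NOT 1 = 0
w6 = 1 OR 0 = 1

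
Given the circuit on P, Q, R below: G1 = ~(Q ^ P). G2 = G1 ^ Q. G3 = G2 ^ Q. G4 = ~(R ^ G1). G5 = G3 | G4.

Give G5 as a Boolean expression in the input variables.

(((~(Q ^ P)) ^ Q) ^ Q) | (~(R ^ (~(Q ^ P))))

G1 = ~(Q ^ P)
G2 = G1 ^ Q = (~(Q ^ P)) ^ Q
G3 = G2 ^ Q = ((~(Q ^ P)) ^ Q) ^ Q
G4 = ~(R ^ G1) = ~(R ^ (~(Q ^ P)))
G5 = G3 | G4 = (((~(Q ^ P)) ^ Q) ^ Q) | (~(R ^ (~(Q ^ P))))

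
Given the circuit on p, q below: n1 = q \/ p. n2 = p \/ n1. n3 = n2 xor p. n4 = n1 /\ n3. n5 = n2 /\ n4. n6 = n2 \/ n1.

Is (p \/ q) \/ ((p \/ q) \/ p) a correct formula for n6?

Yes

n1 = q \/ p
n2 = p \/ n1 = p \/ (q \/ p)
n6 = n2 \/ n1 = (p \/ (q \/ p)) \/ (q \/ p)
At p=0, q=0: circuit gives 0, formula gives 0.
At p=0, q=1: circuit gives 1, formula gives 1.
Agrees on all 4 inputs.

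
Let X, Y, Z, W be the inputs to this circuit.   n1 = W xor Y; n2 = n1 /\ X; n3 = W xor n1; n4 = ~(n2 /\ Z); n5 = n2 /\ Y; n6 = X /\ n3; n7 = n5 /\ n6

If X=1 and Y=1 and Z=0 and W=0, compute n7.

1

n1 = 0 xor 1 = 1
n2 = 1 /\ 1 = 1
n3 = 0 xor 1 = 1
n5 = 1 /\ 1 = 1
n6 = 1 /\ 1 = 1
n7 = 1 /\ 1 = 1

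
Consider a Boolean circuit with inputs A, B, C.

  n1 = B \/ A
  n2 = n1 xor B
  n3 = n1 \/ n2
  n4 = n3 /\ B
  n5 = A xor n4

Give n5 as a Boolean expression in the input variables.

n1 = B \/ A
n2 = n1 xor B = (B \/ A) xor B
n3 = n1 \/ n2 = (B \/ A) \/ ((B \/ A) xor B)
n4 = n3 /\ B = ((B \/ A) \/ ((B \/ A) xor B)) /\ B
n5 = A xor n4 = A xor (((B \/ A) \/ ((B \/ A) xor B)) /\ B)

A xor (((B \/ A) \/ ((B \/ A) xor B)) /\ B)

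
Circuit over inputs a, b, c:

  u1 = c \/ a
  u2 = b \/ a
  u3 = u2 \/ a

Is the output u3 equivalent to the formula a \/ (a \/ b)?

u2 = b \/ a
u3 = u2 \/ a = (b \/ a) \/ a
At a=0, b=0, c=0: circuit gives 0, formula gives 0.
At a=0, b=1, c=0: circuit gives 1, formula gives 1.
Agrees on all 8 inputs.

Yes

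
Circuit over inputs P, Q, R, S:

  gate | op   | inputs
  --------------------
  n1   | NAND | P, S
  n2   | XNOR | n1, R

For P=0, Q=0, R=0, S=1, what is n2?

0

n1 = 0 NAND 1 = 1
n2 = 1 XNOR 0 = 0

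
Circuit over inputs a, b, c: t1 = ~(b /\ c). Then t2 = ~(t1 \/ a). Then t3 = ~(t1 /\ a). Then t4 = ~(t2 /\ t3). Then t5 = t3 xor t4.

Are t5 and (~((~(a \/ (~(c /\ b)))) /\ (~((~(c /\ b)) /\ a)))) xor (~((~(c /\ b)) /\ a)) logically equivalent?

Yes

t1 = ~(b /\ c)
t2 = ~(t1 \/ a) = ~((~(b /\ c)) \/ a)
t3 = ~(t1 /\ a) = ~((~(b /\ c)) /\ a)
t4 = ~(t2 /\ t3) = ~((~((~(b /\ c)) \/ a)) /\ (~((~(b /\ c)) /\ a)))
t5 = t3 xor t4 = (~((~(b /\ c)) /\ a)) xor (~((~((~(b /\ c)) \/ a)) /\ (~((~(b /\ c)) /\ a))))
At a=0, b=0, c=0: circuit gives 0, formula gives 0.
At a=0, b=1, c=1: circuit gives 1, formula gives 1.
Agrees on all 8 inputs.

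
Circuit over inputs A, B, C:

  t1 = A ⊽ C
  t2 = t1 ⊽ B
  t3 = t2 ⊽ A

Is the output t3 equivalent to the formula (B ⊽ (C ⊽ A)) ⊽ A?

Yes

t1 = A ⊽ C
t2 = t1 ⊽ B = (A ⊽ C) ⊽ B
t3 = t2 ⊽ A = ((A ⊽ C) ⊽ B) ⊽ A
At A=0, B=0, C=1: circuit gives 0, formula gives 0.
At A=0, B=0, C=0: circuit gives 1, formula gives 1.
Agrees on all 8 inputs.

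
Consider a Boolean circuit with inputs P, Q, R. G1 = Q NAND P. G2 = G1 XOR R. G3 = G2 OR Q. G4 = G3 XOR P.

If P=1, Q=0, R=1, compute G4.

G1 = 0 NAND 1 = 1
G2 = 1 XOR 1 = 0
G3 = 0 OR 0 = 0
G4 = 0 XOR 1 = 1

1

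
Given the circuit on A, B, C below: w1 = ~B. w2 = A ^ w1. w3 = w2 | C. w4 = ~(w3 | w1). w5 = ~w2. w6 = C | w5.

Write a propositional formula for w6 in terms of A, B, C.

C | ~(A ^ ~B)

w1 = ~B
w2 = A ^ w1 = A ^ ~B
w5 = ~w2 = ~(A ^ ~B)
w6 = C | w5 = C | ~(A ^ ~B)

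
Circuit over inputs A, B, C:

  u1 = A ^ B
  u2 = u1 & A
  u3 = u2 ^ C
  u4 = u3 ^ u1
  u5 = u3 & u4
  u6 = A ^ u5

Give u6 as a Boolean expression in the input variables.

A ^ ((((A ^ B) & A) ^ C) & ((((A ^ B) & A) ^ C) ^ (A ^ B)))

u1 = A ^ B
u2 = u1 & A = (A ^ B) & A
u3 = u2 ^ C = ((A ^ B) & A) ^ C
u4 = u3 ^ u1 = (((A ^ B) & A) ^ C) ^ (A ^ B)
u5 = u3 & u4 = (((A ^ B) & A) ^ C) & ((((A ^ B) & A) ^ C) ^ (A ^ B))
u6 = A ^ u5 = A ^ ((((A ^ B) & A) ^ C) & ((((A ^ B) & A) ^ C) ^ (A ^ B)))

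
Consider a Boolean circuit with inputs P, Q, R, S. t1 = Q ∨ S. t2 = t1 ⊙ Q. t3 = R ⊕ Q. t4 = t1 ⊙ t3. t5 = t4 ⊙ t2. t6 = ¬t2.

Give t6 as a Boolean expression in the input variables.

¬((Q ∨ S) ⊙ Q)

t1 = Q ∨ S
t2 = t1 ⊙ Q = (Q ∨ S) ⊙ Q
t6 = ¬t2 = ¬((Q ∨ S) ⊙ Q)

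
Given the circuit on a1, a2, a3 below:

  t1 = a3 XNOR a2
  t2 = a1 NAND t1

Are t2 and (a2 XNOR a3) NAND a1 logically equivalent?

Yes

t1 = a3 XNOR a2
t2 = a1 NAND t1 = a1 NAND (a3 XNOR a2)
At a1=1, a2=0, a3=0: circuit gives 0, formula gives 0.
At a1=0, a2=0, a3=0: circuit gives 1, formula gives 1.
Agrees on all 8 inputs.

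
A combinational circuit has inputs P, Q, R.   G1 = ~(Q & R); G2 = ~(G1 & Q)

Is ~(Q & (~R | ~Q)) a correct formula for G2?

G1 = ~(Q & R)
G2 = ~(G1 & Q) = ~((~(Q & R)) & Q)
At P=0, Q=1, R=0: circuit gives 0, formula gives 0.
At P=0, Q=0, R=0: circuit gives 1, formula gives 1.
Agrees on all 8 inputs.

Yes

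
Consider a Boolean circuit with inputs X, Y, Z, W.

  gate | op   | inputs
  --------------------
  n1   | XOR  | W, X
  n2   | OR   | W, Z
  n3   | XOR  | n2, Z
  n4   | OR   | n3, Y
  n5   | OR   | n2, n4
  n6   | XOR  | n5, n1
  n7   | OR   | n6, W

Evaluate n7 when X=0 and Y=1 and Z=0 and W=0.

1

n1 = 0 XOR 0 = 0
n2 = 0 OR 0 = 0
n3 = 0 XOR 0 = 0
n4 = 0 OR 1 = 1
n5 = 0 OR 1 = 1
n6 = 1 XOR 0 = 1
n7 = 1 OR 0 = 1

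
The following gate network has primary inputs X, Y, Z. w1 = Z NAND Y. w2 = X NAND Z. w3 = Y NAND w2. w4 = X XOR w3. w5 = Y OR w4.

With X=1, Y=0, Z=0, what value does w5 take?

0

w2 = 1 NAND 0 = 1
w3 = 0 NAND 1 = 1
w4 = 1 XOR 1 = 0
w5 = 0 OR 0 = 0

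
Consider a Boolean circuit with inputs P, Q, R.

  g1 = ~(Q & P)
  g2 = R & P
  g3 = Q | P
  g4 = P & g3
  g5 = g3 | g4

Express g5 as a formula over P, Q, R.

g3 = Q | P
g4 = P & g3 = P & (Q | P)
g5 = g3 | g4 = (Q | P) | (P & (Q | P))

(Q | P) | (P & (Q | P))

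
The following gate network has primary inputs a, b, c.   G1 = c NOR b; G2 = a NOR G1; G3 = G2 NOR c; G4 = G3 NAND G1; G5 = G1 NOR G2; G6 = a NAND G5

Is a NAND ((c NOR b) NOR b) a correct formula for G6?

G1 = c NOR b
G2 = a NOR G1 = a NOR (c NOR b)
G5 = G1 NOR G2 = (c NOR b) NOR (a NOR (c NOR b))
G6 = a NAND G5 = a NAND ((c NOR b) NOR (a NOR (c NOR b)))
At a=1, b=1, c=0: circuit gives 0, formula gives 1.

No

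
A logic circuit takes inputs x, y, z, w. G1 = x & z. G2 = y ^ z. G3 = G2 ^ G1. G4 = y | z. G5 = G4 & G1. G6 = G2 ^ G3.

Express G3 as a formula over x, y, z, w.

(y ^ z) ^ (x & z)

G1 = x & z
G2 = y ^ z
G3 = G2 ^ G1 = (y ^ z) ^ (x & z)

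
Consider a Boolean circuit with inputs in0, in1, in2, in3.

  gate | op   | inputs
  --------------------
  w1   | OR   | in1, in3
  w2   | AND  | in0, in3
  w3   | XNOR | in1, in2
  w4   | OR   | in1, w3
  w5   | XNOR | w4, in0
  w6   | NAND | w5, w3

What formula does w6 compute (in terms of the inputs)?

((in1 OR (in1 XNOR in2)) XNOR in0) NAND (in1 XNOR in2)

w3 = in1 XNOR in2
w4 = in1 OR w3 = in1 OR (in1 XNOR in2)
w5 = w4 XNOR in0 = (in1 OR (in1 XNOR in2)) XNOR in0
w6 = w5 NAND w3 = ((in1 OR (in1 XNOR in2)) XNOR in0) NAND (in1 XNOR in2)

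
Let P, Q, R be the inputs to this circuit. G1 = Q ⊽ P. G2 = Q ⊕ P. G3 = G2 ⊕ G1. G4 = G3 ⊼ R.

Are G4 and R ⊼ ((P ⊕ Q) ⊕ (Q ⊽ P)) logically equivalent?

Yes

G1 = Q ⊽ P
G2 = Q ⊕ P
G3 = G2 ⊕ G1 = (Q ⊕ P) ⊕ (Q ⊽ P)
G4 = G3 ⊼ R = ((Q ⊕ P) ⊕ (Q ⊽ P)) ⊼ R
At P=0, Q=0, R=1: circuit gives 0, formula gives 0.
At P=0, Q=0, R=0: circuit gives 1, formula gives 1.
Agrees on all 8 inputs.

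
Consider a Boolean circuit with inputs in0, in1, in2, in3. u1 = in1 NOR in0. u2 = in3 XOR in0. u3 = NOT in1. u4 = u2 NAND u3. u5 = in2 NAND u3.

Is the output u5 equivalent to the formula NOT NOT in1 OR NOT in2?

Yes

u3 = NOT in1
u5 = in2 NAND u3 = in2 NAND NOT in1
At in0=0, in1=0, in2=1, in3=0: circuit gives 0, formula gives 0.
At in0=0, in1=0, in2=0, in3=0: circuit gives 1, formula gives 1.
Agrees on all 16 inputs.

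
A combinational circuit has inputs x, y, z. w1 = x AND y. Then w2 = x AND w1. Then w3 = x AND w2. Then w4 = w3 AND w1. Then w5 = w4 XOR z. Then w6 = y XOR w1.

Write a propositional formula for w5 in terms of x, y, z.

w1 = x AND y
w2 = x AND w1 = x AND (x AND y)
w3 = x AND w2 = x AND (x AND (x AND y))
w4 = w3 AND w1 = (x AND (x AND (x AND y))) AND (x AND y)
w5 = w4 XOR z = ((x AND (x AND (x AND y))) AND (x AND y)) XOR z

((x AND (x AND (x AND y))) AND (x AND y)) XOR z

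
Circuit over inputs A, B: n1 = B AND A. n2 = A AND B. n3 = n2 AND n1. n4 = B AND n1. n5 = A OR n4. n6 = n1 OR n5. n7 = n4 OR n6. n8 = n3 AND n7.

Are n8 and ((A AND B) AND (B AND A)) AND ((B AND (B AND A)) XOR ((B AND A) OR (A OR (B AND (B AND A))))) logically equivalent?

No

n1 = B AND A
n2 = A AND B
n3 = n2 AND n1 = (A AND B) AND (B AND A)
n4 = B AND n1 = B AND (B AND A)
n5 = A OR n4 = A OR (B AND (B AND A))
n6 = n1 OR n5 = (B AND A) OR (A OR (B AND (B AND A)))
n7 = n4 OR n6 = (B AND (B AND A)) OR ((B AND A) OR (A OR (B AND (B AND A))))
n8 = n3 AND n7 = ((A AND B) AND (B AND A)) AND ((B AND (B AND A)) OR ((B AND A) OR (A OR (B AND (B AND A)))))
At A=1, B=1: circuit gives 1, formula gives 0.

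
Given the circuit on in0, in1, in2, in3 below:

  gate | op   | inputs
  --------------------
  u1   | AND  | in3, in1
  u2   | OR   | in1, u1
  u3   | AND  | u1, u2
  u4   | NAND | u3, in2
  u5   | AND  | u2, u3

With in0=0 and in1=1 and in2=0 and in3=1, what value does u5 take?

1

u1 = 1 AND 1 = 1
u2 = 1 OR 1 = 1
u3 = 1 AND 1 = 1
u5 = 1 AND 1 = 1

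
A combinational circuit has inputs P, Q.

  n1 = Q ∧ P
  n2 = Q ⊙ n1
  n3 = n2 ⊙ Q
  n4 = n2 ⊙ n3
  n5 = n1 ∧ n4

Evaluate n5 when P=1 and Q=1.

n1 = 1 ∧ 1 = 1
n2 = 1 ⊙ 1 = 1
n3 = 1 ⊙ 1 = 1
n4 = 1 ⊙ 1 = 1
n5 = 1 ∧ 1 = 1

1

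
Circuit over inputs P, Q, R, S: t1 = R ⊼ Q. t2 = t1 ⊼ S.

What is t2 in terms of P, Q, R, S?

t1 = R ⊼ Q
t2 = t1 ⊼ S = (R ⊼ Q) ⊼ S

(R ⊼ Q) ⊼ S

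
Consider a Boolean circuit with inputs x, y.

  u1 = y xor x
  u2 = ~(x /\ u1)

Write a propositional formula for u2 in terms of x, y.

u1 = y xor x
u2 = ~(x /\ u1) = ~(x /\ (y xor x))

~(x /\ (y xor x))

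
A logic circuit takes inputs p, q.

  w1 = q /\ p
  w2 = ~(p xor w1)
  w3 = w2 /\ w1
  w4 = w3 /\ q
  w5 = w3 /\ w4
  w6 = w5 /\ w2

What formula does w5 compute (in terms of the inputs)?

w1 = q /\ p
w2 = ~(p xor w1) = ~(p xor (q /\ p))
w3 = w2 /\ w1 = (~(p xor (q /\ p))) /\ (q /\ p)
w4 = w3 /\ q = ((~(p xor (q /\ p))) /\ (q /\ p)) /\ q
w5 = w3 /\ w4 = ((~(p xor (q /\ p))) /\ (q /\ p)) /\ (((~(p xor (q /\ p))) /\ (q /\ p)) /\ q)

((~(p xor (q /\ p))) /\ (q /\ p)) /\ (((~(p xor (q /\ p))) /\ (q /\ p)) /\ q)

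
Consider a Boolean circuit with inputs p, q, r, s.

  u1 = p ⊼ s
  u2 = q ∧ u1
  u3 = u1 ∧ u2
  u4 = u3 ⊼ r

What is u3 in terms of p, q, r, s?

u1 = p ⊼ s
u2 = q ∧ u1 = q ∧ (p ⊼ s)
u3 = u1 ∧ u2 = (p ⊼ s) ∧ (q ∧ (p ⊼ s))

(p ⊼ s) ∧ (q ∧ (p ⊼ s))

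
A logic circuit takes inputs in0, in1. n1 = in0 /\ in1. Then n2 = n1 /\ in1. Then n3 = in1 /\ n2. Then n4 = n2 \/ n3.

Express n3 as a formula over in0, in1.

in1 /\ ((in0 /\ in1) /\ in1)

n1 = in0 /\ in1
n2 = n1 /\ in1 = (in0 /\ in1) /\ in1
n3 = in1 /\ n2 = in1 /\ ((in0 /\ in1) /\ in1)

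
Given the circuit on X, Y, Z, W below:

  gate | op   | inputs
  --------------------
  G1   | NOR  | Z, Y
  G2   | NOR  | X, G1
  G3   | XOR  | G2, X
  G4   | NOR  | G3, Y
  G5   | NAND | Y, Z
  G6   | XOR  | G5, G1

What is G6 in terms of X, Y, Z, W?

G1 = Z NOR Y
G5 = Y NAND Z
G6 = G5 XOR G1 = (Y NAND Z) XOR (Z NOR Y)

(Y NAND Z) XOR (Z NOR Y)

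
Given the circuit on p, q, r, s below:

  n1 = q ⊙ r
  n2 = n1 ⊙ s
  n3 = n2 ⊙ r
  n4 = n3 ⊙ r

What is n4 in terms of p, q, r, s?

(((q ⊙ r) ⊙ s) ⊙ r) ⊙ r

n1 = q ⊙ r
n2 = n1 ⊙ s = (q ⊙ r) ⊙ s
n3 = n2 ⊙ r = ((q ⊙ r) ⊙ s) ⊙ r
n4 = n3 ⊙ r = (((q ⊙ r) ⊙ s) ⊙ r) ⊙ r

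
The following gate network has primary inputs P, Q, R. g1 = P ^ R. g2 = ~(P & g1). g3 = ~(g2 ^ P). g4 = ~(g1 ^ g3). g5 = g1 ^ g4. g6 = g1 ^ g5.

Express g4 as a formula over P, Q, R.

~((P ^ R) ^ (~((~(P & (P ^ R))) ^ P)))

g1 = P ^ R
g2 = ~(P & g1) = ~(P & (P ^ R))
g3 = ~(g2 ^ P) = ~((~(P & (P ^ R))) ^ P)
g4 = ~(g1 ^ g3) = ~((P ^ R) ^ (~((~(P & (P ^ R))) ^ P)))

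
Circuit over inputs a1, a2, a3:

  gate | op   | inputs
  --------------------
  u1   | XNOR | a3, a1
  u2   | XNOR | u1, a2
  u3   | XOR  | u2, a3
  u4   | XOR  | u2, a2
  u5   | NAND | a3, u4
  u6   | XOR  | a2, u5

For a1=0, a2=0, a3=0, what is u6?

u1 = 0 XNOR 0 = 1
u2 = 1 XNOR 0 = 0
u4 = 0 XOR 0 = 0
u5 = 0 NAND 0 = 1
u6 = 0 XOR 1 = 1

1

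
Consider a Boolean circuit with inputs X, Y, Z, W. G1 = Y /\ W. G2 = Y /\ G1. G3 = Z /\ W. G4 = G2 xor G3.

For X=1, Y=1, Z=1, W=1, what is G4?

0

G1 = 1 /\ 1 = 1
G2 = 1 /\ 1 = 1
G3 = 1 /\ 1 = 1
G4 = 1 xor 1 = 0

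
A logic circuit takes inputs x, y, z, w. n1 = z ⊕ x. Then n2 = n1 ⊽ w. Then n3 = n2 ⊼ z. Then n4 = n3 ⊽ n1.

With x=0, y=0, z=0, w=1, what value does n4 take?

n1 = 0 ⊕ 0 = 0
n2 = 0 ⊽ 1 = 0
n3 = 0 ⊼ 0 = 1
n4 = 1 ⊽ 0 = 0

0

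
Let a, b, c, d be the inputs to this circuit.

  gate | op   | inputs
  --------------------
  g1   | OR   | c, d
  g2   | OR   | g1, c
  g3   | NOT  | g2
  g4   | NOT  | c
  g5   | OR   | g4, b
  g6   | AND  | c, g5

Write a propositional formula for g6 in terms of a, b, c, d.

g4 = NOT c
g5 = g4 OR b = NOT c OR b
g6 = c AND g5 = c AND (NOT c OR b)

c AND (NOT c OR b)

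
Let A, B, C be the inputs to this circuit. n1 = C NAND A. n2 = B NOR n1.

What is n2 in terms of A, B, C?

B NOR (C NAND A)

n1 = C NAND A
n2 = B NOR n1 = B NOR (C NAND A)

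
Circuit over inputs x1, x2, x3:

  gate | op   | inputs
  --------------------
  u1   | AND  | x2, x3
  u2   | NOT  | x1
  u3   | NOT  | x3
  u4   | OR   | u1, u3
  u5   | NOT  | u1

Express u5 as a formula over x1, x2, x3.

NOT (x2 AND x3)

u1 = x2 AND x3
u5 = NOT u1 = NOT (x2 AND x3)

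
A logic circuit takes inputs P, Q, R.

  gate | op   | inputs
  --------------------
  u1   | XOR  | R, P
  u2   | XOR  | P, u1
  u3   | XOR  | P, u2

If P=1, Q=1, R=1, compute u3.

0

u1 = 1 XOR 1 = 0
u2 = 1 XOR 0 = 1
u3 = 1 XOR 1 = 0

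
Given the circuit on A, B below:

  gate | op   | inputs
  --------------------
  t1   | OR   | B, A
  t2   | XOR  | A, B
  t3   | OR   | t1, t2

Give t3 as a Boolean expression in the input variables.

t1 = B OR A
t2 = A XOR B
t3 = t1 OR t2 = (B OR A) OR (A XOR B)

(B OR A) OR (A XOR B)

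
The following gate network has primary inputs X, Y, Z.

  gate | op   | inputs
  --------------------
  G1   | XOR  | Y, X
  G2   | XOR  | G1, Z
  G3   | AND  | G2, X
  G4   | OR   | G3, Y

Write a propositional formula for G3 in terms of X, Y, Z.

G1 = Y XOR X
G2 = G1 XOR Z = (Y XOR X) XOR Z
G3 = G2 AND X = ((Y XOR X) XOR Z) AND X

((Y XOR X) XOR Z) AND X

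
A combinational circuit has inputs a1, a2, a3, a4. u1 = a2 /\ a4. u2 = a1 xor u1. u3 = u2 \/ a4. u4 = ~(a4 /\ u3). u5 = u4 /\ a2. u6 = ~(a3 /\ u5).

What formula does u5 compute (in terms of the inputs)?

u1 = a2 /\ a4
u2 = a1 xor u1 = a1 xor (a2 /\ a4)
u3 = u2 \/ a4 = (a1 xor (a2 /\ a4)) \/ a4
u4 = ~(a4 /\ u3) = ~(a4 /\ ((a1 xor (a2 /\ a4)) \/ a4))
u5 = u4 /\ a2 = (~(a4 /\ ((a1 xor (a2 /\ a4)) \/ a4))) /\ a2

(~(a4 /\ ((a1 xor (a2 /\ a4)) \/ a4))) /\ a2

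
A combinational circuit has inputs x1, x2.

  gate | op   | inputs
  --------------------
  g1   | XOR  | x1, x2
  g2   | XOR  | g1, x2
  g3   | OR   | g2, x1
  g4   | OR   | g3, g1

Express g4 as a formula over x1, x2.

g1 = x1 XOR x2
g2 = g1 XOR x2 = (x1 XOR x2) XOR x2
g3 = g2 OR x1 = ((x1 XOR x2) XOR x2) OR x1
g4 = g3 OR g1 = (((x1 XOR x2) XOR x2) OR x1) OR (x1 XOR x2)

(((x1 XOR x2) XOR x2) OR x1) OR (x1 XOR x2)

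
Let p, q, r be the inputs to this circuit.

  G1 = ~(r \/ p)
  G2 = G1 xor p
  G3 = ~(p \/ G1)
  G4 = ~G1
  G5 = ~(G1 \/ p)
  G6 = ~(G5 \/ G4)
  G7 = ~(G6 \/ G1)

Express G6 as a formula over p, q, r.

~((~((~(r \/ p)) \/ p)) \/ ~(~(r \/ p)))

G1 = ~(r \/ p)
G4 = ~G1 = ~(~(r \/ p))
G5 = ~(G1 \/ p) = ~((~(r \/ p)) \/ p)
G6 = ~(G5 \/ G4) = ~((~((~(r \/ p)) \/ p)) \/ ~(~(r \/ p)))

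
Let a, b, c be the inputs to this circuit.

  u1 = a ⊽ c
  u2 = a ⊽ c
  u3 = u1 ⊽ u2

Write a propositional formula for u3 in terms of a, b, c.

(a ⊽ c) ⊽ (a ⊽ c)

u1 = a ⊽ c
u2 = a ⊽ c
u3 = u1 ⊽ u2 = (a ⊽ c) ⊽ (a ⊽ c)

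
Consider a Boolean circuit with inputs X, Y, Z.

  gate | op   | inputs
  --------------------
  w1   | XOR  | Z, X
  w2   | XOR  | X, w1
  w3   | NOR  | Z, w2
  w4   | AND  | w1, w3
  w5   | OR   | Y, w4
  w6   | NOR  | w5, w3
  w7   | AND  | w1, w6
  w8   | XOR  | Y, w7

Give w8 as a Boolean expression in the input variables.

Y XOR ((Z XOR X) AND ((Y OR ((Z XOR X) AND (Z NOR (X XOR (Z XOR X))))) NOR (Z NOR (X XOR (Z XOR X)))))

w1 = Z XOR X
w2 = X XOR w1 = X XOR (Z XOR X)
w3 = Z NOR w2 = Z NOR (X XOR (Z XOR X))
w4 = w1 AND w3 = (Z XOR X) AND (Z NOR (X XOR (Z XOR X)))
w5 = Y OR w4 = Y OR ((Z XOR X) AND (Z NOR (X XOR (Z XOR X))))
w6 = w5 NOR w3 = (Y OR ((Z XOR X) AND (Z NOR (X XOR (Z XOR X))))) NOR (Z NOR (X XOR (Z XOR X)))
w7 = w1 AND w6 = (Z XOR X) AND ((Y OR ((Z XOR X) AND (Z NOR (X XOR (Z XOR X))))) NOR (Z NOR (X XOR (Z XOR X))))
w8 = Y XOR w7 = Y XOR ((Z XOR X) AND ((Y OR ((Z XOR X) AND (Z NOR (X XOR (Z XOR X))))) NOR (Z NOR (X XOR (Z XOR X)))))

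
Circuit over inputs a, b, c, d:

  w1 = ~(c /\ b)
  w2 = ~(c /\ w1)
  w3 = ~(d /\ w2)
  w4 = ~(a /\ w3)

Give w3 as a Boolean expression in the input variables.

~(d /\ (~(c /\ (~(c /\ b)))))

w1 = ~(c /\ b)
w2 = ~(c /\ w1) = ~(c /\ (~(c /\ b)))
w3 = ~(d /\ w2) = ~(d /\ (~(c /\ (~(c /\ b)))))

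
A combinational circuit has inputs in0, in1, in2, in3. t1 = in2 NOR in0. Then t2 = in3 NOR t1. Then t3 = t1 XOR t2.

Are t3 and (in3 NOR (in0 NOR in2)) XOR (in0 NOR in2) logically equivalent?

Yes

t1 = in2 NOR in0
t2 = in3 NOR t1 = in3 NOR (in2 NOR in0)
t3 = t1 XOR t2 = (in2 NOR in0) XOR (in3 NOR (in2 NOR in0))
At in0=0, in1=0, in2=1, in3=1: circuit gives 0, formula gives 0.
At in0=0, in1=0, in2=0, in3=0: circuit gives 1, formula gives 1.
Agrees on all 16 inputs.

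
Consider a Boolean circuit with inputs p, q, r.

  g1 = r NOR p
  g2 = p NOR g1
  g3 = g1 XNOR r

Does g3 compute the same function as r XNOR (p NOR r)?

Yes

g1 = r NOR p
g3 = g1 XNOR r = (r NOR p) XNOR r
At p=0, q=0, r=0: circuit gives 0, formula gives 0.
At p=1, q=0, r=0: circuit gives 1, formula gives 1.
Agrees on all 8 inputs.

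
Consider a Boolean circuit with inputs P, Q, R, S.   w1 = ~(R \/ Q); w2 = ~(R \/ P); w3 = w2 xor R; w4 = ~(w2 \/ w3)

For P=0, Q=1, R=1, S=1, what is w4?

w2 = ~(1 \/ 0) = 0
w3 = 0 xor 1 = 1
w4 = ~(0 \/ 1) = 0

0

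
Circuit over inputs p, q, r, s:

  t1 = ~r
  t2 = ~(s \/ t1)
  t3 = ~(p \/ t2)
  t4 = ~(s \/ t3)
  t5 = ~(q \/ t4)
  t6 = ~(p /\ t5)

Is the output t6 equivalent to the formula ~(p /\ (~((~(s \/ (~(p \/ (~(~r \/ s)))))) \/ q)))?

Yes

t1 = ~r
t2 = ~(s \/ t1) = ~(s \/ ~r)
t3 = ~(p \/ t2) = ~(p \/ (~(s \/ ~r)))
t4 = ~(s \/ t3) = ~(s \/ (~(p \/ (~(s \/ ~r)))))
t5 = ~(q \/ t4) = ~(q \/ (~(s \/ (~(p \/ (~(s \/ ~r)))))))
t6 = ~(p /\ t5) = ~(p /\ (~(q \/ (~(s \/ (~(p \/ (~(s \/ ~r)))))))))
At p=1, q=0, r=0, s=1: circuit gives 0, formula gives 0.
At p=0, q=0, r=0, s=0: circuit gives 1, formula gives 1.
Agrees on all 16 inputs.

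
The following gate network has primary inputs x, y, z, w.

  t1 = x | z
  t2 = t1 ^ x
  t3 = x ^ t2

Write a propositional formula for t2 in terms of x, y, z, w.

t1 = x | z
t2 = t1 ^ x = (x | z) ^ x

(x | z) ^ x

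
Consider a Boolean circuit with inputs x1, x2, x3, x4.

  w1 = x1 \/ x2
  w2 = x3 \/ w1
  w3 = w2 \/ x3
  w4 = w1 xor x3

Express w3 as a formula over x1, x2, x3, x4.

(x3 \/ (x1 \/ x2)) \/ x3

w1 = x1 \/ x2
w2 = x3 \/ w1 = x3 \/ (x1 \/ x2)
w3 = w2 \/ x3 = (x3 \/ (x1 \/ x2)) \/ x3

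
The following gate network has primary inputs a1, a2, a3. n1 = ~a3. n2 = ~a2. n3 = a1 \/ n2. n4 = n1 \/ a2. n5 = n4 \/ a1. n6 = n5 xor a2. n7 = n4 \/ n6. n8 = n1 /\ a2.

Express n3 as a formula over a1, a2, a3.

a1 \/ ~a2

n2 = ~a2
n3 = a1 \/ n2 = a1 \/ ~a2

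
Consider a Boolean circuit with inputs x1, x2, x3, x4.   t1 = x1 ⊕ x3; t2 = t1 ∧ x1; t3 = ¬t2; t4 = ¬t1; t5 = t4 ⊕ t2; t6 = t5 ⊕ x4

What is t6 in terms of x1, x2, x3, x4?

t1 = x1 ⊕ x3
t2 = t1 ∧ x1 = (x1 ⊕ x3) ∧ x1
t4 = ¬t1 = ¬(x1 ⊕ x3)
t5 = t4 ⊕ t2 = ¬(x1 ⊕ x3) ⊕ ((x1 ⊕ x3) ∧ x1)
t6 = t5 ⊕ x4 = (¬(x1 ⊕ x3) ⊕ ((x1 ⊕ x3) ∧ x1)) ⊕ x4

(¬(x1 ⊕ x3) ⊕ ((x1 ⊕ x3) ∧ x1)) ⊕ x4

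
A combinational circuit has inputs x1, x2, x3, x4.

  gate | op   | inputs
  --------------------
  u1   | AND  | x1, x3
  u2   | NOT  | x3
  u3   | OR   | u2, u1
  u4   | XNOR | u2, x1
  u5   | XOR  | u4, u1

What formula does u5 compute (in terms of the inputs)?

(NOT x3 XNOR x1) XOR (x1 AND x3)

u1 = x1 AND x3
u2 = NOT x3
u4 = u2 XNOR x1 = NOT x3 XNOR x1
u5 = u4 XOR u1 = (NOT x3 XNOR x1) XOR (x1 AND x3)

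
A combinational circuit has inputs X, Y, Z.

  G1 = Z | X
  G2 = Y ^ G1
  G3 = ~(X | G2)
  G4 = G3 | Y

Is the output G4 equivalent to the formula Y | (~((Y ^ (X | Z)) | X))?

Yes

G1 = Z | X
G2 = Y ^ G1 = Y ^ (Z | X)
G3 = ~(X | G2) = ~(X | (Y ^ (Z | X)))
G4 = G3 | Y = (~(X | (Y ^ (Z | X)))) | Y
At X=0, Y=0, Z=1: circuit gives 0, formula gives 0.
At X=0, Y=0, Z=0: circuit gives 1, formula gives 1.
Agrees on all 8 inputs.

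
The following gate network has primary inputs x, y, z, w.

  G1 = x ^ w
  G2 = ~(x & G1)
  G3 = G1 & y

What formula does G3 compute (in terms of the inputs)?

G1 = x ^ w
G3 = G1 & y = (x ^ w) & y

(x ^ w) & y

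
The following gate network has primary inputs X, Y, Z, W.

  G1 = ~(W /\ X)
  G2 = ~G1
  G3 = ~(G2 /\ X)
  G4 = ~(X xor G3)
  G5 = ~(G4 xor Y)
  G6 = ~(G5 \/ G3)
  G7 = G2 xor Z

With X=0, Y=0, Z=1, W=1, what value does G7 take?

G1 = ~(1 /\ 0) = 1
G2 = ~1 = 0
G7 = 0 xor 1 = 1

1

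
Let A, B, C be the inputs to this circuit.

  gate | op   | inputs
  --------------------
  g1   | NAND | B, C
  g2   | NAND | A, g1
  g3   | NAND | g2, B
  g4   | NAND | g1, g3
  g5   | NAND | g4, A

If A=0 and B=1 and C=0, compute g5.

g1 = 1 NAND 0 = 1
g2 = 0 NAND 1 = 1
g3 = 1 NAND 1 = 0
g4 = 1 NAND 0 = 1
g5 = 1 NAND 0 = 1

1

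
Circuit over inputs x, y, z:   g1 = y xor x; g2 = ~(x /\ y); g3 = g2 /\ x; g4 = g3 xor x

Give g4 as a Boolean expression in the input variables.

g2 = ~(x /\ y)
g3 = g2 /\ x = (~(x /\ y)) /\ x
g4 = g3 xor x = ((~(x /\ y)) /\ x) xor x

((~(x /\ y)) /\ x) xor x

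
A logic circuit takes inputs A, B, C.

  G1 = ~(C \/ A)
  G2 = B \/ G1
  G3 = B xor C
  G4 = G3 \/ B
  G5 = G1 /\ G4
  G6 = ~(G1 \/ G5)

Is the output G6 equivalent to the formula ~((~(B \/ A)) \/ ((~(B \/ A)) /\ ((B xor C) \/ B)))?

No

G1 = ~(C \/ A)
G3 = B xor C
G4 = G3 \/ B = (B xor C) \/ B
G5 = G1 /\ G4 = (~(C \/ A)) /\ ((B xor C) \/ B)
G6 = ~(G1 \/ G5) = ~((~(C \/ A)) \/ ((~(C \/ A)) /\ ((B xor C) \/ B)))
At A=0, B=0, C=1: circuit gives 1, formula gives 0.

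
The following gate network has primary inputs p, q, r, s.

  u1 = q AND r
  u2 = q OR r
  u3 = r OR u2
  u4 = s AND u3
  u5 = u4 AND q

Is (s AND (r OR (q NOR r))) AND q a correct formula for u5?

No

u2 = q OR r
u3 = r OR u2 = r OR (q OR r)
u4 = s AND u3 = s AND (r OR (q OR r))
u5 = u4 AND q = (s AND (r OR (q OR r))) AND q
At p=0, q=1, r=0, s=1: circuit gives 1, formula gives 0.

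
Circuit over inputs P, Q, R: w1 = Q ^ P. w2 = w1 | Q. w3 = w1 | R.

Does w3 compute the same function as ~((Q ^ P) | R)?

No

w1 = Q ^ P
w3 = w1 | R = (Q ^ P) | R
At P=0, Q=0, R=0: circuit gives 0, formula gives 1.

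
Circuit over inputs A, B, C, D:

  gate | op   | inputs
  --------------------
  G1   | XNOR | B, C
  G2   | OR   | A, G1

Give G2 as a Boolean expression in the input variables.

G1 = B XNOR C
G2 = A OR G1 = A OR (B XNOR C)

A OR (B XNOR C)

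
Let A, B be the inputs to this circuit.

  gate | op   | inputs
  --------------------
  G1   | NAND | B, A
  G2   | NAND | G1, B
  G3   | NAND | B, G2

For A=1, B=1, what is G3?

G1 = 1 NAND 1 = 0
G2 = 0 NAND 1 = 1
G3 = 1 NAND 1 = 0

0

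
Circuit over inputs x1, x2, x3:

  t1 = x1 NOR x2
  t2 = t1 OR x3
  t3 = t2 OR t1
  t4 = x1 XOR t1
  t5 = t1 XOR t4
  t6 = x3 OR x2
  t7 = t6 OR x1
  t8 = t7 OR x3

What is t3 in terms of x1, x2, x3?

t1 = x1 NOR x2
t2 = t1 OR x3 = (x1 NOR x2) OR x3
t3 = t2 OR t1 = ((x1 NOR x2) OR x3) OR (x1 NOR x2)

((x1 NOR x2) OR x3) OR (x1 NOR x2)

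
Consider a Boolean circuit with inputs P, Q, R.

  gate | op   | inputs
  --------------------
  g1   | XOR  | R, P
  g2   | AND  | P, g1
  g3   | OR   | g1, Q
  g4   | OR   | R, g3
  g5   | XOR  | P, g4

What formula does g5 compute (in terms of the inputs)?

g1 = R XOR P
g3 = g1 OR Q = (R XOR P) OR Q
g4 = R OR g3 = R OR ((R XOR P) OR Q)
g5 = P XOR g4 = P XOR (R OR ((R XOR P) OR Q))

P XOR (R OR ((R XOR P) OR Q))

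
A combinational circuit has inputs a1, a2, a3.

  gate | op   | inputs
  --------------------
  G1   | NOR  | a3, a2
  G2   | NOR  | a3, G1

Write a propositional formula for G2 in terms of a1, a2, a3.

a3 NOR (a3 NOR a2)

G1 = a3 NOR a2
G2 = a3 NOR G1 = a3 NOR (a3 NOR a2)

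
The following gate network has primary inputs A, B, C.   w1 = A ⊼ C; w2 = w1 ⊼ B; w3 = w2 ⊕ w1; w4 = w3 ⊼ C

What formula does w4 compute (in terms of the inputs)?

w1 = A ⊼ C
w2 = w1 ⊼ B = (A ⊼ C) ⊼ B
w3 = w2 ⊕ w1 = ((A ⊼ C) ⊼ B) ⊕ (A ⊼ C)
w4 = w3 ⊼ C = (((A ⊼ C) ⊼ B) ⊕ (A ⊼ C)) ⊼ C

(((A ⊼ C) ⊼ B) ⊕ (A ⊼ C)) ⊼ C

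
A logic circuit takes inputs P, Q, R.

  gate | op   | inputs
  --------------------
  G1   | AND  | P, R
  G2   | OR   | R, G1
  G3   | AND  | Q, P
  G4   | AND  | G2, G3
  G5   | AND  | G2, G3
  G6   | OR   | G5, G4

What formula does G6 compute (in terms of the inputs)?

G1 = P AND R
G2 = R OR G1 = R OR (P AND R)
G3 = Q AND P
G4 = G2 AND G3 = (R OR (P AND R)) AND (Q AND P)
G5 = G2 AND G3 = (R OR (P AND R)) AND (Q AND P)
G6 = G5 OR G4 = ((R OR (P AND R)) AND (Q AND P)) OR ((R OR (P AND R)) AND (Q AND P))

((R OR (P AND R)) AND (Q AND P)) OR ((R OR (P AND R)) AND (Q AND P))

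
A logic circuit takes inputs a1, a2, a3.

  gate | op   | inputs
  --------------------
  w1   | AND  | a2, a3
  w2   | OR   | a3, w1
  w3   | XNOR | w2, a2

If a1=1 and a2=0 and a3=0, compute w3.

1

w1 = 0 AND 0 = 0
w2 = 0 OR 0 = 0
w3 = 0 XNOR 0 = 1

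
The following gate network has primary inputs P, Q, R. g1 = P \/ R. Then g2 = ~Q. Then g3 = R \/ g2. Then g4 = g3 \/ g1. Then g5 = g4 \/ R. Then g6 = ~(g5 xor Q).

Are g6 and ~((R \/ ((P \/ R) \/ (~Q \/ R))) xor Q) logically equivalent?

g1 = P \/ R
g2 = ~Q
g3 = R \/ g2 = R \/ ~Q
g4 = g3 \/ g1 = (R \/ ~Q) \/ (P \/ R)
g5 = g4 \/ R = ((R \/ ~Q) \/ (P \/ R)) \/ R
g6 = ~(g5 xor Q) = ~((((R \/ ~Q) \/ (P \/ R)) \/ R) xor Q)
At P=0, Q=0, R=0: circuit gives 0, formula gives 0.
At P=0, Q=1, R=1: circuit gives 1, formula gives 1.
Agrees on all 8 inputs.

Yes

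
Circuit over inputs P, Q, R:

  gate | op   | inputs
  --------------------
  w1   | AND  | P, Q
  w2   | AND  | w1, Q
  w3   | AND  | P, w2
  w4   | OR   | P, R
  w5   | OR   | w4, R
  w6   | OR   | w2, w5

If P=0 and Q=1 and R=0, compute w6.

w1 = 0 AND 1 = 0
w2 = 0 AND 1 = 0
w4 = 0 OR 0 = 0
w5 = 0 OR 0 = 0
w6 = 0 OR 0 = 0

0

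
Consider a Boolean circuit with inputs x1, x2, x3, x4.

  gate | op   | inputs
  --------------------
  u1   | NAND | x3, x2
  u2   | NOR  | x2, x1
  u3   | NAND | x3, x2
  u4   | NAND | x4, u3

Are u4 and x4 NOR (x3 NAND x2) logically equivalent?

u3 = x3 NAND x2
u4 = x4 NAND u3 = x4 NAND (x3 NAND x2)
At x1=0, x2=0, x3=0, x4=0: circuit gives 1, formula gives 0.

No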